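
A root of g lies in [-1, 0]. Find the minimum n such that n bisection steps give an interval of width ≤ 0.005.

Width after n steps is 1/2^n. Need 2^n ≥ 1/0.005 = 200.
2^7 = 128 < 200 ≤ 2^8 = 256, so n = 8.

8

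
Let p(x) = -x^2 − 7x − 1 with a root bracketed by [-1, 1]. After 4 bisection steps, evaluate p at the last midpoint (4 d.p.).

-0.1406

m = 0, p(m) = -1 (−); new bracket [-1, 0]
m = -0.5, p(m) = 2.25 (+); new bracket [-0.5, 0]
m = -0.25, p(m) = 0.6875 (+); new bracket [-0.25, 0]
m = -0.125, p(m) = -0.1406 (−); new bracket [-0.25, -0.125]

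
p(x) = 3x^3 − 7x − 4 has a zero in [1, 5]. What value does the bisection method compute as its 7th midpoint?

midpoint 3: p = 56 > 0 → [1, 3]
midpoint 2: p = 6 > 0 → [1, 2]
midpoint 1.5: p = -4.375 < 0 → [1.5, 2]
midpoint 1.75: p = -0.1719 < 0 → [1.75, 2]
midpoint 1.875: p = 2.6504 > 0 → [1.75, 1.875]
midpoint 1.8125: p = 1.1755 > 0 → [1.75, 1.8125]
midpoint 1.78125: p = 0.4862 > 0 → [1.75, 1.78125]

1.78125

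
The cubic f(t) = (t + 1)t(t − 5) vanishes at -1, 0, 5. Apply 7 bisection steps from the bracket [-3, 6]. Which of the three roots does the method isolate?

5

t = 1.5 gives f = -13.125, negative; keep [1.5, 6]
t = 3.75 gives f = -22.265625, negative; keep [3.75, 6]
t = 4.875 gives f = -3.580078, negative; keep [4.875, 6]
t = 5.4375 gives f = 15.3142, positive; keep [4.875, 5.4375]
t = 5.15625 gives f = 4.9599, positive; keep [4.875, 5.15625]
t = 5.015625 gives f = 0.4714, positive; keep [4.875, 5.015625]
t = 4.9453125 gives f = -1.6079, negative; keep [4.9453125, 5.015625]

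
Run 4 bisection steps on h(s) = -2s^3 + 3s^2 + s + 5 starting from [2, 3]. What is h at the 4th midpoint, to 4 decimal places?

0.6079

h(2.5) = -5 < 0, so the root lies in [2, 2.5]
h(2.25) = -0.34375 < 0, so the root lies in [2, 2.25]
h(2.125) = 1.480469 > 0, so the root lies in [2.125, 2.25]
h(2.1875) = 0.6079 > 0, so the root lies in [2.1875, 2.25]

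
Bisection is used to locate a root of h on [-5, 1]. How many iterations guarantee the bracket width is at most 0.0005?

14

Width after n steps is 6/2^n. Need 2^n ≥ 6/0.0005 = 12000.
2^13 = 8192 < 12000 ≤ 2^14 = 16384, so n = 14.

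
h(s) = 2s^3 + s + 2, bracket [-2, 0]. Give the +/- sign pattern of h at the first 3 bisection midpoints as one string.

-++

midpoint -1: h = -1 < 0 → [-1, 0]
midpoint -0.5: h = 1.25 > 0 → [-1, -0.5]
midpoint -0.75: h = 0.40625 > 0 → [-1, -0.75]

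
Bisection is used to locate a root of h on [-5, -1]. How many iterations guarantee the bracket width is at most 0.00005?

Width after n steps is 4/2^n. Need 2^n ≥ 4/0.00005 = 80000.
2^16 = 65536 < 80000 ≤ 2^17 = 131072, so n = 17.

17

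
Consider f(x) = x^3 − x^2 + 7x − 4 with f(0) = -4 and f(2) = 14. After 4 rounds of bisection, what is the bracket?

x = 1 gives f = 3, positive; keep [0, 1]
x = 0.5 gives f = -0.625, negative; keep [0.5, 1]
x = 0.75 gives f = 1.109375, positive; keep [0.5, 0.75]
x = 0.625 gives f = 0.2285, positive; keep [0.5, 0.625]

[0.5, 0.625]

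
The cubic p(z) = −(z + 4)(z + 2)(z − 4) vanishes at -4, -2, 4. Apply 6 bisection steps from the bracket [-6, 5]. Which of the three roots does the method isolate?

p(-0.5) = 23.625 > 0, so the root lies in [-0.5, 5]
p(2.25) = 46.484375 > 0, so the root lies in [2.25, 5]
p(3.625) = 16.083984 > 0, so the root lies in [3.625, 5]
p(4.3125) = -16.3977 < 0, so the root lies in [3.625, 4.3125]
p(3.96875) = 1.4864 > 0, so the root lies in [3.96875, 4.3125]
p(4.140625) = -7.0296 < 0, so the root lies in [3.96875, 4.140625]

4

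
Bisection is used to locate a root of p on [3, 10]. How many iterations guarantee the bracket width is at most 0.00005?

Width after n steps is 7/2^n. Need 2^n ≥ 7/0.00005 = 140000.
2^17 = 131072 < 140000 ≤ 2^18 = 262144, so n = 18.

18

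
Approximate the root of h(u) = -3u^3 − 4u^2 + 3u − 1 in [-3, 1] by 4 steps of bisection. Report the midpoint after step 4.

h(-1) = -5 < 0, so the root lies in [-3, -1]
h(-2) = 1 > 0, so the root lies in [-2, -1]
h(-1.5) = -4.375 < 0, so the root lies in [-2, -1.5]
h(-1.75) = -2.4219 < 0, so the root lies in [-2, -1.75]

-1.75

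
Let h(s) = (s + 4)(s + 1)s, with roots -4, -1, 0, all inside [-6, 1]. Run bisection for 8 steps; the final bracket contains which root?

-4

s = -2.5 gives h = 5.625, positive; keep [-6, -2.5]
s = -4.25 gives h = -3.453125, negative; keep [-4.25, -2.5]
s = -3.375 gives h = 5.009766, positive; keep [-4.25, -3.375]
s = -3.8125 gives h = 2.0105, positive; keep [-4.25, -3.8125]
s = -4.03125 gives h = -0.3819, negative; keep [-4.03125, -3.8125]
s = -3.921875 gives h = 0.8953, positive; keep [-4.03125, -3.921875]
s = -3.9765625 gives h = 0.2774, positive; keep [-4.03125, -3.9765625]
s = -4.00390625 gives h = -0.047, negative; keep [-4.00390625, -3.9765625]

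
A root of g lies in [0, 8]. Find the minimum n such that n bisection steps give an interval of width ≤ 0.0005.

14

Width after n steps is 8/2^n. Need 2^n ≥ 8/0.0005 = 16000.
2^13 = 8192 < 16000 ≤ 2^14 = 16384, so n = 14.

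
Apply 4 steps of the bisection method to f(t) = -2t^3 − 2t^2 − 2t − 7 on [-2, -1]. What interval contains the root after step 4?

[-1.6875, -1.625]

midpoint -1.5: f = -1.75 < 0 → [-2, -1.5]
midpoint -1.75: f = 1.09375 > 0 → [-1.75, -1.5]
midpoint -1.625: f = -0.449219 < 0 → [-1.75, -1.625]
midpoint -1.6875: f = 0.2905 > 0 → [-1.6875, -1.625]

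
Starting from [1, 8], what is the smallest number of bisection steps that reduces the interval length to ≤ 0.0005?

14

Width after n steps is 7/2^n. Need 2^n ≥ 7/0.0005 = 14000.
2^13 = 8192 < 14000 ≤ 2^14 = 16384, so n = 14.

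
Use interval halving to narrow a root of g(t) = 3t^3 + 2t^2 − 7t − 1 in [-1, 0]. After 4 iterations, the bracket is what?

[-0.1875, -0.125]

g(-0.5) = 2.625 > 0, so the root lies in [-0.5, 0]
g(-0.25) = 0.828125 > 0, so the root lies in [-0.25, 0]
g(-0.125) = -0.099609 < 0, so the root lies in [-0.25, -0.125]
g(-0.1875) = 0.363 > 0, so the root lies in [-0.1875, -0.125]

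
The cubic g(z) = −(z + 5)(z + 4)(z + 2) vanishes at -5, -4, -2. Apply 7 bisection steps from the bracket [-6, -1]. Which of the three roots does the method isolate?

midpoint -3.5: g = 1.125 > 0 → [-3.5, -1]
midpoint -2.25: g = 1.203125 > 0 → [-2.25, -1]
midpoint -1.625: g = -3.005859 < 0 → [-2.25, -1.625]
midpoint -1.9375: g = -0.3948 < 0 → [-2.25, -1.9375]
midpoint -2.09375: g = 0.5194 > 0 → [-2.09375, -1.9375]
midpoint -2.015625: g = 0.0925 > 0 → [-2.015625, -1.9375]
midpoint -1.9765625: g = -0.1434 < 0 → [-2.015625, -1.9765625]

-2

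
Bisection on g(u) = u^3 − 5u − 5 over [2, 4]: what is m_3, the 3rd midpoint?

g(3) = 7 > 0, so the root lies in [2, 3]
g(2.5) = -1.875 < 0, so the root lies in [2.5, 3]
g(2.75) = 2.046875 > 0, so the root lies in [2.5, 2.75]

2.75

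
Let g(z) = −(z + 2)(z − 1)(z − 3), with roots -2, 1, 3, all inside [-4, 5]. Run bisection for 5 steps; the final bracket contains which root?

midpoint 0.5: g = -3.125 < 0 → [-4, 0.5]
midpoint -1.75: g = -3.265625 < 0 → [-4, -1.75]
midpoint -2.875: g = 19.919922 > 0 → [-2.875, -1.75]
midpoint -2.3125: g = 5.4993 > 0 → [-2.3125, -1.75]
midpoint -2.03125: g = 0.4766 > 0 → [-2.03125, -1.75]

-2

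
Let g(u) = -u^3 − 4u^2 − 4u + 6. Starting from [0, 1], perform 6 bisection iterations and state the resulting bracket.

[0.765625, 0.78125]

g(0.5) = 2.875 > 0, so the root lies in [0.5, 1]
g(0.75) = 0.328125 > 0, so the root lies in [0.75, 1]
g(0.875) = -1.232422 < 0, so the root lies in [0.75, 0.875]
g(0.8125) = -0.427 < 0, so the root lies in [0.75, 0.8125]
g(0.78125) = -0.0432 < 0, so the root lies in [0.75, 0.78125]
g(0.765625) = 0.144 > 0, so the root lies in [0.765625, 0.78125]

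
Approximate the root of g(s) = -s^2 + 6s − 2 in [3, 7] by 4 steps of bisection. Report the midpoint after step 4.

s = 5 gives g = 3, positive; keep [5, 7]
s = 6 gives g = -2, negative; keep [5, 6]
s = 5.5 gives g = 0.75, positive; keep [5.5, 6]
s = 5.75 gives g = -0.5625, negative; keep [5.5, 5.75]

5.75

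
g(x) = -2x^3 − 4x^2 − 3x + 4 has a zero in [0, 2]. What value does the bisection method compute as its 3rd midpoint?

0.75

g(1) = -5 < 0, so the root lies in [0, 1]
g(0.5) = 1.25 > 0, so the root lies in [0.5, 1]
g(0.75) = -1.34375 < 0, so the root lies in [0.5, 0.75]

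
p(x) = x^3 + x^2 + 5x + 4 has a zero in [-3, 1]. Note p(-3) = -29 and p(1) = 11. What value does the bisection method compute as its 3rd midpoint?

-0.5

x = -1 gives p = -1, negative; keep [-1, 1]
x = 0 gives p = 4, positive; keep [-1, 0]
x = -0.5 gives p = 1.625, positive; keep [-1, -0.5]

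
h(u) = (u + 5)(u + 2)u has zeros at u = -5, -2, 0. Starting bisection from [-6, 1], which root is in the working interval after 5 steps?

u = -2.5 gives h = 3.125, positive; keep [-6, -2.5]
u = -4.25 gives h = 7.171875, positive; keep [-6, -4.25]
u = -5.125 gives h = -2.001953, negative; keep [-5.125, -4.25]
u = -4.6875 gives h = 3.9368, positive; keep [-5.125, -4.6875]
u = -4.90625 gives h = 1.3368, positive; keep [-5.125, -4.90625]

-5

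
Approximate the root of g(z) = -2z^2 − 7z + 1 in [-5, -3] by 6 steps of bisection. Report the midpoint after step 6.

-3.65625

midpoint -4: g = -3 < 0 → [-4, -3]
midpoint -3.5: g = 1 > 0 → [-4, -3.5]
midpoint -3.75: g = -0.875 < 0 → [-3.75, -3.5]
midpoint -3.625: g = 0.0938 > 0 → [-3.75, -3.625]
midpoint -3.6875: g = -0.3828 < 0 → [-3.6875, -3.625]
midpoint -3.65625: g = -0.1426 < 0 → [-3.65625, -3.625]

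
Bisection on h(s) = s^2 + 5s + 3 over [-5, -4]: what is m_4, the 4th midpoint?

-4.3125

h(-4.5) = 0.75 > 0, so the root lies in [-4.5, -4]
h(-4.25) = -0.1875 < 0, so the root lies in [-4.5, -4.25]
h(-4.375) = 0.265625 > 0, so the root lies in [-4.375, -4.25]
h(-4.3125) = 0.0352 > 0, so the root lies in [-4.3125, -4.25]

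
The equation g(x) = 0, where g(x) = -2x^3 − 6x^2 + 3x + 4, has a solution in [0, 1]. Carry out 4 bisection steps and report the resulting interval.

g(0.5) = 3.75 > 0, so the root lies in [0.5, 1]
g(0.75) = 2.03125 > 0, so the root lies in [0.75, 1]
g(0.875) = 0.691406 > 0, so the root lies in [0.875, 1]
g(0.9375) = -0.1089 < 0, so the root lies in [0.875, 0.9375]

[0.875, 0.9375]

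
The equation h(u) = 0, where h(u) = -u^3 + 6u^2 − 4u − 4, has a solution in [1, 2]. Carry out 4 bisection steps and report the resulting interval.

[1.4375, 1.5]

m = 1.5, h(m) = 0.125 (+); new bracket [1, 1.5]
m = 1.25, h(m) = -1.578125 (−); new bracket [1.25, 1.5]
m = 1.375, h(m) = -0.755859 (−); new bracket [1.375, 1.5]
m = 1.4375, h(m) = -0.322 (−); new bracket [1.4375, 1.5]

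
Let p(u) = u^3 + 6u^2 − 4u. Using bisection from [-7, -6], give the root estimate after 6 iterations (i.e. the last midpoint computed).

-6.609375

u = -6.5 gives p = 4.875, positive; keep [-7, -6.5]
u = -6.75 gives p = -7.171875, negative; keep [-6.75, -6.5]
u = -6.625 gives p = -0.931641, negative; keep [-6.625, -6.5]
u = -6.5625 gives p = 2.0251, positive; keep [-6.625, -6.5625]
u = -6.59375 gives p = 0.5602, positive; keep [-6.625, -6.59375]
u = -6.609375 gives p = -0.1823, negative; keep [-6.609375, -6.59375]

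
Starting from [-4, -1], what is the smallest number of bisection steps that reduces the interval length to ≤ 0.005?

10

Width after n steps is 3/2^n. Need 2^n ≥ 3/0.005 = 600.
2^9 = 512 < 600 ≤ 2^10 = 1024, so n = 10.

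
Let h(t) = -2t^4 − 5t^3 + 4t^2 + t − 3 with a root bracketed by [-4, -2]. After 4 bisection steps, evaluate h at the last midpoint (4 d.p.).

h(-3) = 3 > 0, so the root lies in [-4, -3]
h(-3.5) = -43.25 < 0, so the root lies in [-3.5, -3]
h(-3.25) = -15.492188 < 0, so the root lies in [-3.25, -3]
h(-3.125) = -5.2095 < 0, so the root lies in [-3.125, -3]

-5.2095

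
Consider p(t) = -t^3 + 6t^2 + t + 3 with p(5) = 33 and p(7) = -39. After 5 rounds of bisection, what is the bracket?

[6.1875, 6.25]

p(6) = 9 > 0, so the root lies in [6, 7]
p(6.5) = -11.625 < 0, so the root lies in [6, 6.5]
p(6.25) = -0.515625 < 0, so the root lies in [6, 6.25]
p(6.125) = 4.4355 > 0, so the root lies in [6.125, 6.25]
p(6.1875) = 2.009 > 0, so the root lies in [6.1875, 6.25]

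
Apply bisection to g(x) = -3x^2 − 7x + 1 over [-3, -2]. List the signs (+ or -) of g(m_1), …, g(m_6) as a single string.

midpoint -2.5: g = -0.25 < 0 → [-2.5, -2]
midpoint -2.25: g = 1.5625 > 0 → [-2.5, -2.25]
midpoint -2.375: g = 0.703125 > 0 → [-2.5, -2.375]
midpoint -2.4375: g = 0.2383 > 0 → [-2.5, -2.4375]
midpoint -2.46875: g = -0.0029 < 0 → [-2.46875, -2.4375]
midpoint -2.453125: g = 0.1184 > 0 → [-2.46875, -2.453125]

-+++-+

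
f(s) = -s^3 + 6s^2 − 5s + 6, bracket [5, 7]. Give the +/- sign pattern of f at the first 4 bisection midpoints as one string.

--+-

f(6) = -24 < 0, so the root lies in [5, 6]
f(5.5) = -6.375 < 0, so the root lies in [5, 5.5]
f(5.25) = 0.421875 > 0, so the root lies in [5.25, 5.5]
f(5.375) = -2.8184 < 0, so the root lies in [5.25, 5.375]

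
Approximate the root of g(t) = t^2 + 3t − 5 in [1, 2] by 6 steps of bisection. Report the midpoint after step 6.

1.203125

t = 1.5 gives g = 1.75, positive; keep [1, 1.5]
t = 1.25 gives g = 0.3125, positive; keep [1, 1.25]
t = 1.125 gives g = -0.359375, negative; keep [1.125, 1.25]
t = 1.1875 gives g = -0.0273, negative; keep [1.1875, 1.25]
t = 1.21875 gives g = 0.1416, positive; keep [1.1875, 1.21875]
t = 1.203125 gives g = 0.0569, positive; keep [1.1875, 1.203125]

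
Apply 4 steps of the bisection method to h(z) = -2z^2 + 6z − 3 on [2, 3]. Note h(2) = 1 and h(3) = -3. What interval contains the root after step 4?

[2.3125, 2.375]

midpoint 2.5: h = -0.5 < 0 → [2, 2.5]
midpoint 2.25: h = 0.375 > 0 → [2.25, 2.5]
midpoint 2.375: h = -0.03125 < 0 → [2.25, 2.375]
midpoint 2.3125: h = 0.1797 > 0 → [2.3125, 2.375]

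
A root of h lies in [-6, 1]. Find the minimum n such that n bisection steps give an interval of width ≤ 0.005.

Width after n steps is 7/2^n. Need 2^n ≥ 7/0.005 = 1400.
2^10 = 1024 < 1400 ≤ 2^11 = 2048, so n = 11.

11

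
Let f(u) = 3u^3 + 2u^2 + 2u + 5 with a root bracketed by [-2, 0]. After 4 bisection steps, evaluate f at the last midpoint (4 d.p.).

m = -1, f(m) = 2 (+); new bracket [-2, -1]
m = -1.5, f(m) = -3.625 (−); new bracket [-1.5, -1]
m = -1.25, f(m) = -0.234375 (−); new bracket [-1.25, -1]
m = -1.125, f(m) = 1.0098 (+); new bracket [-1.25, -1.125]

1.0098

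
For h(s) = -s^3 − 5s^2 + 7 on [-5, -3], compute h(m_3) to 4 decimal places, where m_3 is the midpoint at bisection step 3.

1.3594

midpoint -4: h = -9 < 0 → [-5, -4]
midpoint -4.5: h = -3.125 < 0 → [-5, -4.5]
midpoint -4.75: h = 1.359375 > 0 → [-4.75, -4.5]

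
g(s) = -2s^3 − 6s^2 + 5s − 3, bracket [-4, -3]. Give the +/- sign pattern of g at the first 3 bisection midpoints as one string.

g(-3.5) = -8.25 < 0, so the root lies in [-4, -3.5]
g(-3.75) = -0.65625 < 0, so the root lies in [-4, -3.75]
g(-3.875) = 3.902344 > 0, so the root lies in [-3.875, -3.75]

--+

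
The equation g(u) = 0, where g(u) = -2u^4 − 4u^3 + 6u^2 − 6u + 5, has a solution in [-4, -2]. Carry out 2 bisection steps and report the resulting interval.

u = -3 gives g = 23, positive; keep [-4, -3]
u = -3.5 gives g = -29.125, negative; keep [-3.5, -3]

[-3.5, -3]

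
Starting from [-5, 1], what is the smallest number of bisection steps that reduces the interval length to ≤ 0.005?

Width after n steps is 6/2^n. Need 2^n ≥ 6/0.005 = 1200.
2^10 = 1024 < 1200 ≤ 2^11 = 2048, so n = 11.

11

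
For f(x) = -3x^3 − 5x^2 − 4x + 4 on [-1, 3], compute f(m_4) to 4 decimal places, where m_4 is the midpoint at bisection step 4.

f(1) = -8 < 0, so the root lies in [-1, 1]
f(0) = 4 > 0, so the root lies in [0, 1]
f(0.5) = 0.375 > 0, so the root lies in [0.5, 1]
f(0.75) = -3.0781 < 0, so the root lies in [0.5, 0.75]

-3.0781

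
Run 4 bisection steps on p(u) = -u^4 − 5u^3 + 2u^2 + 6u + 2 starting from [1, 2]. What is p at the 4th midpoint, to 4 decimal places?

-0.9522

midpoint 1.5: p = -6.4375 < 0 → [1, 1.5]
midpoint 1.25: p = 0.417969 > 0 → [1.25, 1.5]
midpoint 1.375: p = -2.54126 < 0 → [1.25, 1.375]
midpoint 1.3125: p = -0.9522 < 0 → [1.25, 1.3125]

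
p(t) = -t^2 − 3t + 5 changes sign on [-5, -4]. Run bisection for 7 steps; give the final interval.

t = -4.5 gives p = -1.75, negative; keep [-4.5, -4]
t = -4.25 gives p = -0.3125, negative; keep [-4.25, -4]
t = -4.125 gives p = 0.359375, positive; keep [-4.25, -4.125]
t = -4.1875 gives p = 0.0273, positive; keep [-4.25, -4.1875]
t = -4.21875 gives p = -0.1416, negative; keep [-4.21875, -4.1875]
t = -4.203125 gives p = -0.0569, negative; keep [-4.203125, -4.1875]
t = -4.1953125 gives p = -0.0147, negative; keep [-4.1953125, -4.1875]

[-4.1953125, -4.1875]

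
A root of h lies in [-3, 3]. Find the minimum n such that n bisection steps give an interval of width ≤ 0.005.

11

Width after n steps is 6/2^n. Need 2^n ≥ 6/0.005 = 1200.
2^10 = 1024 < 1200 ≤ 2^11 = 2048, so n = 11.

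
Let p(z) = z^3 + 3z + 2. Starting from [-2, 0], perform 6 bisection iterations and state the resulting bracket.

p(-1) = -2 < 0, so the root lies in [-1, 0]
p(-0.5) = 0.375 > 0, so the root lies in [-1, -0.5]
p(-0.75) = -0.671875 < 0, so the root lies in [-0.75, -0.5]
p(-0.625) = -0.1191 < 0, so the root lies in [-0.625, -0.5]
p(-0.5625) = 0.1345 > 0, so the root lies in [-0.625, -0.5625]
p(-0.59375) = 0.0094 > 0, so the root lies in [-0.625, -0.59375]

[-0.625, -0.59375]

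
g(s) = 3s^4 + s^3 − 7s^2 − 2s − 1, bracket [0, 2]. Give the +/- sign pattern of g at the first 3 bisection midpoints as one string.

midpoint 1: g = -6 < 0 → [1, 2]
midpoint 1.5: g = -1.1875 < 0 → [1.5, 2]
midpoint 1.75: g = 7.558594 > 0 → [1.5, 1.75]

--+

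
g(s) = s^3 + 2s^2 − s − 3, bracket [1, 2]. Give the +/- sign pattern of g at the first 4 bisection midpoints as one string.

++-+

midpoint 1.5: g = 3.375 > 0 → [1, 1.5]
midpoint 1.25: g = 0.828125 > 0 → [1, 1.25]
midpoint 1.125: g = -0.169922 < 0 → [1.125, 1.25]
midpoint 1.1875: g = 0.3074 > 0 → [1.125, 1.1875]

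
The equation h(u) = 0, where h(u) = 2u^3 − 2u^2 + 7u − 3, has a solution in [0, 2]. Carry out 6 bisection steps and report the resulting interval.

[0.4375, 0.46875]

m = 1, h(m) = 4 (+); new bracket [0, 1]
m = 0.5, h(m) = 0.25 (+); new bracket [0, 0.5]
m = 0.25, h(m) = -1.34375 (−); new bracket [0.25, 0.5]
m = 0.375, h(m) = -0.5508 (−); new bracket [0.375, 0.5]
m = 0.4375, h(m) = -0.1528 (−); new bracket [0.4375, 0.5]
m = 0.46875, h(m) = 0.0478 (+); new bracket [0.4375, 0.46875]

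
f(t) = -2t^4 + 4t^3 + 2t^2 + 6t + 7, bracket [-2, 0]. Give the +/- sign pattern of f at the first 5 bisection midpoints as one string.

f(-1) = -3 < 0, so the root lies in [-1, 0]
f(-0.5) = 3.875 > 0, so the root lies in [-1, -0.5]
f(-0.75) = 1.304688 > 0, so the root lies in [-1, -0.75]
f(-0.875) = -0.5708 < 0, so the root lies in [-0.875, -0.75]
f(-0.8125) = 0.4282 > 0, so the root lies in [-0.875, -0.8125]

-++-+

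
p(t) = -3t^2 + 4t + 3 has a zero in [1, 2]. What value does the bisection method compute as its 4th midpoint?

1.8125

t = 1.5 gives p = 2.25, positive; keep [1.5, 2]
t = 1.75 gives p = 0.8125, positive; keep [1.75, 2]
t = 1.875 gives p = -0.046875, negative; keep [1.75, 1.875]
t = 1.8125 gives p = 0.3945, positive; keep [1.8125, 1.875]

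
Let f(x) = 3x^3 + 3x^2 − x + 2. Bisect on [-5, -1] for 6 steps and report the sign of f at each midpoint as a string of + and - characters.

--+---

f(-3) = -49 < 0, so the root lies in [-3, -1]
f(-2) = -8 < 0, so the root lies in [-2, -1]
f(-1.5) = 0.125 > 0, so the root lies in [-2, -1.5]
f(-1.75) = -3.1406 < 0, so the root lies in [-1.75, -1.5]
f(-1.625) = -1.3262 < 0, so the root lies in [-1.625, -1.5]
f(-1.5625) = -0.5574 < 0, so the root lies in [-1.5625, -1.5]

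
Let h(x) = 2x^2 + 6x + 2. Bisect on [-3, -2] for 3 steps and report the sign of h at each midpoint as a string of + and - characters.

m = -2.5, h(m) = -0.5 (−); new bracket [-3, -2.5]
m = -2.75, h(m) = 0.625 (+); new bracket [-2.75, -2.5]
m = -2.625, h(m) = 0.03125 (+); new bracket [-2.625, -2.5]

-++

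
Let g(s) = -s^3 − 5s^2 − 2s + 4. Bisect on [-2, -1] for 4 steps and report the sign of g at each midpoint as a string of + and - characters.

m = -1.5, g(m) = -0.875 (−); new bracket [-1.5, -1]
m = -1.25, g(m) = 0.640625 (+); new bracket [-1.5, -1.25]
m = -1.375, g(m) = -0.103516 (−); new bracket [-1.375, -1.25]
m = -1.3125, g(m) = 0.2727 (+); new bracket [-1.375, -1.3125]

-+-+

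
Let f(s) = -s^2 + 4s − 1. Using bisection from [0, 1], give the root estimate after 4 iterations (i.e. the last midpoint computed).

m = 0.5, f(m) = 0.75 (+); new bracket [0, 0.5]
m = 0.25, f(m) = -0.0625 (−); new bracket [0.25, 0.5]
m = 0.375, f(m) = 0.359375 (+); new bracket [0.25, 0.375]
m = 0.3125, f(m) = 0.1523 (+); new bracket [0.25, 0.3125]

0.3125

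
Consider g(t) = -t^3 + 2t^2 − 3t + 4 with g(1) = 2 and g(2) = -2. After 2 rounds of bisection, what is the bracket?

[1.5, 1.75]

midpoint 1.5: g = 0.625 > 0 → [1.5, 2]
midpoint 1.75: g = -0.484375 < 0 → [1.5, 1.75]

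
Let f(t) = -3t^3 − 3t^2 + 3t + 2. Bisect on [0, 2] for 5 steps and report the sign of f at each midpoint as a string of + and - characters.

t = 1 gives f = -1, negative; keep [0, 1]
t = 0.5 gives f = 2.375, positive; keep [0.5, 1]
t = 0.75 gives f = 1.296875, positive; keep [0.75, 1]
t = 0.875 gives f = 0.3184, positive; keep [0.875, 1]
t = 0.9375 gives f = -0.2961, negative; keep [0.875, 0.9375]

-+++-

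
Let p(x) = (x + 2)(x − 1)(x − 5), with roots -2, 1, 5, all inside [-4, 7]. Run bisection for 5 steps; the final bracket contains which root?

m = 1.5, p(m) = -6.125 (−); new bracket [1.5, 7]
m = 4.25, p(m) = -15.234375 (−); new bracket [4.25, 7]
m = 5.625, p(m) = 22.041016 (+); new bracket [4.25, 5.625]
m = 4.9375, p(m) = -1.7073 (−); new bracket [4.9375, 5.625]
m = 5.28125, p(m) = 8.7674 (+); new bracket [4.9375, 5.28125]

5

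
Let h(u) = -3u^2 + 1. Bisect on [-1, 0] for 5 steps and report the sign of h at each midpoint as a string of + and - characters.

+--+-

h(-0.5) = 0.25 > 0, so the root lies in [-1, -0.5]
h(-0.75) = -0.6875 < 0, so the root lies in [-0.75, -0.5]
h(-0.625) = -0.171875 < 0, so the root lies in [-0.625, -0.5]
h(-0.5625) = 0.0508 > 0, so the root lies in [-0.625, -0.5625]
h(-0.59375) = -0.0576 < 0, so the root lies in [-0.59375, -0.5625]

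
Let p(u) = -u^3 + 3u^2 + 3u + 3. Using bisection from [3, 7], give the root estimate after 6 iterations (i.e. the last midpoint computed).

3.9375

u = 5 gives p = -32, negative; keep [3, 5]
u = 4 gives p = -1, negative; keep [3, 4]
u = 3.5 gives p = 7.375, positive; keep [3.5, 4]
u = 3.75 gives p = 3.7031, positive; keep [3.75, 4]
u = 3.875 gives p = 1.4863, positive; keep [3.875, 4]
u = 3.9375 gives p = 0.2776, positive; keep [3.9375, 4]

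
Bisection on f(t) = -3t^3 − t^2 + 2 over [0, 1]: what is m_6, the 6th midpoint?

0.765625

midpoint 0.5: f = 1.375 > 0 → [0.5, 1]
midpoint 0.75: f = 0.171875 > 0 → [0.75, 1]
midpoint 0.875: f = -0.775391 < 0 → [0.75, 0.875]
midpoint 0.8125: f = -0.2693 < 0 → [0.75, 0.8125]
midpoint 0.78125: f = -0.0409 < 0 → [0.75, 0.78125]
midpoint 0.765625: f = 0.0674 > 0 → [0.765625, 0.78125]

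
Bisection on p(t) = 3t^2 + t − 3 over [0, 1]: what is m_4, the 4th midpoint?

0.8125

p(0.5) = -1.75 < 0, so the root lies in [0.5, 1]
p(0.75) = -0.5625 < 0, so the root lies in [0.75, 1]
p(0.875) = 0.171875 > 0, so the root lies in [0.75, 0.875]
p(0.8125) = -0.207 < 0, so the root lies in [0.8125, 0.875]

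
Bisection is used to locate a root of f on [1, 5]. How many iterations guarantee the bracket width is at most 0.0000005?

23

Width after n steps is 4/2^n. Need 2^n ≥ 4/0.0000005 = 8000000.
2^22 = 4194304 < 8000000 ≤ 2^23 = 8388608, so n = 23.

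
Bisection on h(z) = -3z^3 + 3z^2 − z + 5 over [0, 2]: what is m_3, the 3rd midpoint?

z = 1 gives h = 4, positive; keep [1, 2]
z = 1.5 gives h = 0.125, positive; keep [1.5, 2]
z = 1.75 gives h = -3.640625, negative; keep [1.5, 1.75]

1.75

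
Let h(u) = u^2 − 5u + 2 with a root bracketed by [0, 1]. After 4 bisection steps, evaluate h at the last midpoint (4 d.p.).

midpoint 0.5: h = -0.25 < 0 → [0, 0.5]
midpoint 0.25: h = 0.8125 > 0 → [0.25, 0.5]
midpoint 0.375: h = 0.265625 > 0 → [0.375, 0.5]
midpoint 0.4375: h = 0.0039 > 0 → [0.4375, 0.5]

0.0039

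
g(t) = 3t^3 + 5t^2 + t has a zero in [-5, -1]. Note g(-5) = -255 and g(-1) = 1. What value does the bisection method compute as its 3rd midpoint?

m = -3, g(m) = -39 (−); new bracket [-3, -1]
m = -2, g(m) = -6 (−); new bracket [-2, -1]
m = -1.5, g(m) = -0.375 (−); new bracket [-1.5, -1]

-1.5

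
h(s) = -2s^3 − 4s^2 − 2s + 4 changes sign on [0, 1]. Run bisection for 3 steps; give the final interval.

[0.625, 0.75]

h(0.5) = 1.75 > 0, so the root lies in [0.5, 1]
h(0.75) = -0.59375 < 0, so the root lies in [0.5, 0.75]
h(0.625) = 0.699219 > 0, so the root lies in [0.625, 0.75]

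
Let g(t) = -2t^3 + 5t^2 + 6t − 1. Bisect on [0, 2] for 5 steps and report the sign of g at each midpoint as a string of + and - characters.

t = 1 gives g = 8, positive; keep [0, 1]
t = 0.5 gives g = 3, positive; keep [0, 0.5]
t = 0.25 gives g = 0.78125, positive; keep [0, 0.25]
t = 0.125 gives g = -0.1758, negative; keep [0.125, 0.25]
t = 0.1875 gives g = 0.2876, positive; keep [0.125, 0.1875]

+++-+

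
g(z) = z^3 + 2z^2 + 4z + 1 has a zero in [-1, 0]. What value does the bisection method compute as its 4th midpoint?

m = -0.5, g(m) = -0.625 (−); new bracket [-0.5, 0]
m = -0.25, g(m) = 0.109375 (+); new bracket [-0.5, -0.25]
m = -0.375, g(m) = -0.271484 (−); new bracket [-0.375, -0.25]
m = -0.3125, g(m) = -0.0852 (−); new bracket [-0.3125, -0.25]

-0.3125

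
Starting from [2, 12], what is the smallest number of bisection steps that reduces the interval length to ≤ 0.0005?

15

Width after n steps is 10/2^n. Need 2^n ≥ 10/0.0005 = 20000.
2^14 = 16384 < 20000 ≤ 2^15 = 32768, so n = 15.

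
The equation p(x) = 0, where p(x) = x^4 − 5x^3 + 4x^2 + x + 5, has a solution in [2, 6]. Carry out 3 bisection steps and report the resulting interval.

m = 4, p(m) = 9 (+); new bracket [2, 4]
m = 3, p(m) = -10 (−); new bracket [3, 4]
m = 3.5, p(m) = -6.8125 (−); new bracket [3.5, 4]

[3.5, 4]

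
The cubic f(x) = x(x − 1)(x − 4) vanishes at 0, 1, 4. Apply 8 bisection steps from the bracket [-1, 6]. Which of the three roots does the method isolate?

m = 2.5, f(m) = -5.625 (−); new bracket [2.5, 6]
m = 4.25, f(m) = 3.453125 (+); new bracket [2.5, 4.25]
m = 3.375, f(m) = -5.009766 (−); new bracket [3.375, 4.25]
m = 3.8125, f(m) = -2.0105 (−); new bracket [3.8125, 4.25]
m = 4.03125, f(m) = 0.3819 (+); new bracket [3.8125, 4.03125]
m = 3.921875, f(m) = -0.8953 (−); new bracket [3.921875, 4.03125]
m = 3.9765625, f(m) = -0.2774 (−); new bracket [3.9765625, 4.03125]
m = 4.00390625, f(m) = 0.047 (+); new bracket [3.9765625, 4.00390625]

4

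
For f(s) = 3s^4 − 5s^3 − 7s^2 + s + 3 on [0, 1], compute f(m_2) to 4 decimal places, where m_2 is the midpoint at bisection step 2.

m = 0.5, f(m) = 1.3125 (+); new bracket [0.5, 1]
m = 0.75, f(m) = -1.347656 (−); new bracket [0.5, 0.75]

-1.3477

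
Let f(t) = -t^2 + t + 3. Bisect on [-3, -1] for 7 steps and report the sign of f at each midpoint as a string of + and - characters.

midpoint -2: f = -3 < 0 → [-2, -1]
midpoint -1.5: f = -0.75 < 0 → [-1.5, -1]
midpoint -1.25: f = 0.1875 > 0 → [-1.5, -1.25]
midpoint -1.375: f = -0.2656 < 0 → [-1.375, -1.25]
midpoint -1.3125: f = -0.0352 < 0 → [-1.3125, -1.25]
midpoint -1.28125: f = 0.0771 > 0 → [-1.3125, -1.28125]
midpoint -1.296875: f = 0.0212 > 0 → [-1.3125, -1.296875]

--+--++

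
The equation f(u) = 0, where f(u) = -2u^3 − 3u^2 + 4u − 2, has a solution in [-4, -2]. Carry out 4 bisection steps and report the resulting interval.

midpoint -3: f = 13 > 0 → [-3, -2]
midpoint -2.5: f = 0.5 > 0 → [-2.5, -2]
midpoint -2.25: f = -3.40625 < 0 → [-2.5, -2.25]
midpoint -2.375: f = -1.6289 < 0 → [-2.5, -2.375]

[-2.5, -2.375]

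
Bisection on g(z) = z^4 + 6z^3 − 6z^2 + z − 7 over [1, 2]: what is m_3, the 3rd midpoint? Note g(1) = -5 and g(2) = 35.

g(1.5) = 6.3125 > 0, so the root lies in [1, 1.5]
g(1.25) = -0.964844 < 0, so the root lies in [1.25, 1.5]
g(1.375) = 2.203369 > 0, so the root lies in [1.25, 1.375]

1.375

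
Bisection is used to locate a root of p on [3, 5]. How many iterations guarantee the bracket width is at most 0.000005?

19

Width after n steps is 2/2^n. Need 2^n ≥ 2/0.000005 = 400000.
2^18 = 262144 < 400000 ≤ 2^19 = 524288, so n = 19.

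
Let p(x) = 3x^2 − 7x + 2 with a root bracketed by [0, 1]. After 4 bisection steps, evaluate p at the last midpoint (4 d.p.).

0.1055

m = 0.5, p(m) = -0.75 (−); new bracket [0, 0.5]
m = 0.25, p(m) = 0.4375 (+); new bracket [0.25, 0.5]
m = 0.375, p(m) = -0.203125 (−); new bracket [0.25, 0.375]
m = 0.3125, p(m) = 0.1055 (+); new bracket [0.3125, 0.375]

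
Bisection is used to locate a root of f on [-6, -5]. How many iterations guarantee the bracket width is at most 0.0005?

Width after n steps is 1/2^n. Need 2^n ≥ 1/0.0005 = 2000.
2^10 = 1024 < 2000 ≤ 2^11 = 2048, so n = 11.

11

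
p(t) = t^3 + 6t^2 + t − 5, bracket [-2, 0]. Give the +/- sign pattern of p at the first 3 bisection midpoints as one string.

p(-1) = -1 < 0, so the root lies in [-2, -1]
p(-1.5) = 3.625 > 0, so the root lies in [-1.5, -1]
p(-1.25) = 1.171875 > 0, so the root lies in [-1.25, -1]

-++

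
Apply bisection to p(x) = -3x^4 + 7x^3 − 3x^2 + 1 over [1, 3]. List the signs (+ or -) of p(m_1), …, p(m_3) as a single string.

x = 2 gives p = -3, negative; keep [1, 2]
x = 1.5 gives p = 2.6875, positive; keep [1.5, 2]
x = 1.75 gives p = 1.191406, positive; keep [1.75, 2]

-++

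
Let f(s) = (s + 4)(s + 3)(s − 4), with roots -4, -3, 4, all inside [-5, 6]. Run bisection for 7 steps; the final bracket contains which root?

4

s = 0.5 gives f = -55.125, negative; keep [0.5, 6]
s = 3.25 gives f = -33.984375, negative; keep [3.25, 6]
s = 4.625 gives f = 41.103516, positive; keep [3.25, 4.625]
s = 3.9375 gives f = -3.4417, negative; keep [3.9375, 4.625]
s = 4.28125 gives f = 16.9588, positive; keep [3.9375, 4.28125]
s = 4.109375 gives f = 6.3058, positive; keep [3.9375, 4.109375]
s = 4.0234375 gives f = 1.3208, positive; keep [3.9375, 4.0234375]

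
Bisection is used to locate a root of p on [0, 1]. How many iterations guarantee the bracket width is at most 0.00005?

15

Width after n steps is 1/2^n. Need 2^n ≥ 1/0.00005 = 20000.
2^14 = 16384 < 20000 ≤ 2^15 = 32768, so n = 15.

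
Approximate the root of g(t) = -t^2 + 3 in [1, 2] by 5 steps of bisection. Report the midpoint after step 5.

1.71875

m = 1.5, g(m) = 0.75 (+); new bracket [1.5, 2]
m = 1.75, g(m) = -0.0625 (−); new bracket [1.5, 1.75]
m = 1.625, g(m) = 0.359375 (+); new bracket [1.625, 1.75]
m = 1.6875, g(m) = 0.1523 (+); new bracket [1.6875, 1.75]
m = 1.71875, g(m) = 0.0459 (+); new bracket [1.71875, 1.75]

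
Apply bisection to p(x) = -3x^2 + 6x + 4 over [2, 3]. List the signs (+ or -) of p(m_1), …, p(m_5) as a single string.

m = 2.5, p(m) = 0.25 (+); new bracket [2.5, 3]
m = 2.75, p(m) = -2.1875 (−); new bracket [2.5, 2.75]
m = 2.625, p(m) = -0.921875 (−); new bracket [2.5, 2.625]
m = 2.5625, p(m) = -0.3242 (−); new bracket [2.5, 2.5625]
m = 2.53125, p(m) = -0.0342 (−); new bracket [2.5, 2.53125]

+----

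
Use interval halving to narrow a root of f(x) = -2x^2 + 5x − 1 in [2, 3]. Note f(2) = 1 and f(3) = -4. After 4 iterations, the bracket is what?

[2.25, 2.3125]

x = 2.5 gives f = -1, negative; keep [2, 2.5]
x = 2.25 gives f = 0.125, positive; keep [2.25, 2.5]
x = 2.375 gives f = -0.40625, negative; keep [2.25, 2.375]
x = 2.3125 gives f = -0.1328, negative; keep [2.25, 2.3125]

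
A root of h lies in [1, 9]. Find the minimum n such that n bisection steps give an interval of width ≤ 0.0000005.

24

Width after n steps is 8/2^n. Need 2^n ≥ 8/0.0000005 = 16000000.
2^23 = 8388608 < 16000000 ≤ 2^24 = 16777216, so n = 24.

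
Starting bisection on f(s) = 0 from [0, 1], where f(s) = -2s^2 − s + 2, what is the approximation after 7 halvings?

0.7734375

f(0.5) = 1 > 0, so the root lies in [0.5, 1]
f(0.75) = 0.125 > 0, so the root lies in [0.75, 1]
f(0.875) = -0.40625 < 0, so the root lies in [0.75, 0.875]
f(0.8125) = -0.1328 < 0, so the root lies in [0.75, 0.8125]
f(0.78125) = -0.002 < 0, so the root lies in [0.75, 0.78125]
f(0.765625) = 0.062 > 0, so the root lies in [0.765625, 0.78125]
f(0.7734375) = 0.0302 > 0, so the root lies in [0.7734375, 0.78125]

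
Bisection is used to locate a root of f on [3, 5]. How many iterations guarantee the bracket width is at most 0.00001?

18

Width after n steps is 2/2^n. Need 2^n ≥ 2/0.00001 = 200000.
2^17 = 131072 < 200000 ≤ 2^18 = 262144, so n = 18.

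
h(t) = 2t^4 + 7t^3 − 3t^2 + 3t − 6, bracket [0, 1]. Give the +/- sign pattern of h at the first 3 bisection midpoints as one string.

m = 0.5, h(m) = -4.25 (−); new bracket [0.5, 1]
m = 0.75, h(m) = -1.851562 (−); new bracket [0.75, 1]
m = 0.875, h(m) = 0.189941 (+); new bracket [0.75, 0.875]

--+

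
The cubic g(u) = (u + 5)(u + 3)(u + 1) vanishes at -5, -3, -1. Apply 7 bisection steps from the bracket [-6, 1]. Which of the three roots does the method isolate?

-1

m = -2.5, g(m) = -1.875 (−); new bracket [-2.5, 1]
m = -0.75, g(m) = 2.390625 (+); new bracket [-2.5, -0.75]
m = -1.625, g(m) = -2.900391 (−); new bracket [-1.625, -0.75]
m = -1.1875, g(m) = -1.2957 (−); new bracket [-1.1875, -0.75]
m = -0.96875, g(m) = 0.2559 (+); new bracket [-1.1875, -0.96875]
m = -1.078125, g(m) = -0.5889 (−); new bracket [-1.078125, -0.96875]
m = -1.0234375, g(m) = -0.1842 (−); new bracket [-1.0234375, -0.96875]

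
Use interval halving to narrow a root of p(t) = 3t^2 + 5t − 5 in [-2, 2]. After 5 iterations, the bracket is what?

p(0) = -5 < 0, so the root lies in [0, 2]
p(1) = 3 > 0, so the root lies in [0, 1]
p(0.5) = -1.75 < 0, so the root lies in [0.5, 1]
p(0.75) = 0.4375 > 0, so the root lies in [0.5, 0.75]
p(0.625) = -0.7031 < 0, so the root lies in [0.625, 0.75]

[0.625, 0.75]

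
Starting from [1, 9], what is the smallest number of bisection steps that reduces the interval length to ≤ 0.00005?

18

Width after n steps is 8/2^n. Need 2^n ≥ 8/0.00005 = 160000.
2^17 = 131072 < 160000 ≤ 2^18 = 262144, so n = 18.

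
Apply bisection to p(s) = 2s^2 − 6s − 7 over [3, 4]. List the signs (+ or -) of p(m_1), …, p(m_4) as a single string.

---+

s = 3.5 gives p = -3.5, negative; keep [3.5, 4]
s = 3.75 gives p = -1.375, negative; keep [3.75, 4]
s = 3.875 gives p = -0.21875, negative; keep [3.875, 4]
s = 3.9375 gives p = 0.3828, positive; keep [3.875, 3.9375]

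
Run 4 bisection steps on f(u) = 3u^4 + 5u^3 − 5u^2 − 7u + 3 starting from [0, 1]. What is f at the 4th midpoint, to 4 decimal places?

0.5054

f(0.5) = -0.9375 < 0, so the root lies in [0, 0.5]
f(0.25) = 1.027344 > 0, so the root lies in [0.25, 0.5]
f(0.375) = -0.005127 < 0, so the root lies in [0.25, 0.375]
f(0.3125) = 0.5054 > 0, so the root lies in [0.3125, 0.375]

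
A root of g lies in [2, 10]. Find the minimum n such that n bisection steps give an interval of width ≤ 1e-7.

Width after n steps is 8/2^n. Need 2^n ≥ 8/1e-7 = 80000000.
2^26 = 67108864 < 80000000 ≤ 2^27 = 134217728, so n = 27.

27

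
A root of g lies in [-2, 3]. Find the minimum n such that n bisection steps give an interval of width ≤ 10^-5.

19

Width after n steps is 5/2^n. Need 2^n ≥ 5/10^-5 = 500000.
2^18 = 262144 < 500000 ≤ 2^19 = 524288, so n = 19.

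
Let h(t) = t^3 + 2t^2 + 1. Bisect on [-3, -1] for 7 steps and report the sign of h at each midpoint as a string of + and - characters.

+--++-+

t = -2 gives h = 1, positive; keep [-3, -2]
t = -2.5 gives h = -2.125, negative; keep [-2.5, -2]
t = -2.25 gives h = -0.265625, negative; keep [-2.25, -2]
t = -2.125 gives h = 0.4355, positive; keep [-2.25, -2.125]
t = -2.1875 gives h = 0.1028, positive; keep [-2.25, -2.1875]
t = -2.21875 gives h = -0.0769, negative; keep [-2.21875, -2.1875]
t = -2.203125 gives h = 0.0141, positive; keep [-2.21875, -2.203125]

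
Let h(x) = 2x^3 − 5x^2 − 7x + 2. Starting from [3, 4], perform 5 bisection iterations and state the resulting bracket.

[3.40625, 3.4375]

m = 3.5, h(m) = 2 (+); new bracket [3, 3.5]
m = 3.25, h(m) = -4.90625 (−); new bracket [3.25, 3.5]
m = 3.375, h(m) = -1.691406 (−); new bracket [3.375, 3.5]
m = 3.4375, h(m) = 0.0933 (+); new bracket [3.375, 3.4375]
m = 3.40625, h(m) = -0.8141 (−); new bracket [3.40625, 3.4375]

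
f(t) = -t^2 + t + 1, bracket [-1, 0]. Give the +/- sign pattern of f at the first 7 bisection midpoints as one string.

m = -0.5, f(m) = 0.25 (+); new bracket [-1, -0.5]
m = -0.75, f(m) = -0.3125 (−); new bracket [-0.75, -0.5]
m = -0.625, f(m) = -0.015625 (−); new bracket [-0.625, -0.5]
m = -0.5625, f(m) = 0.1211 (+); new bracket [-0.625, -0.5625]
m = -0.59375, f(m) = 0.0537 (+); new bracket [-0.625, -0.59375]
m = -0.609375, f(m) = 0.0193 (+); new bracket [-0.625, -0.609375]
m = -0.6171875, f(m) = 0.0019 (+); new bracket [-0.625, -0.6171875]

+--++++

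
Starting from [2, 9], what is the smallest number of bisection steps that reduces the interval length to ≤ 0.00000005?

28

Width after n steps is 7/2^n. Need 2^n ≥ 7/0.00000005 = 140000000.
2^27 = 134217728 < 140000000 ≤ 2^28 = 268435456, so n = 28.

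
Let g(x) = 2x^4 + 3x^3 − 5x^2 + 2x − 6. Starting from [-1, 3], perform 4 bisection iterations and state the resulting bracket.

x = 1 gives g = -4, negative; keep [1, 3]
x = 2 gives g = 34, positive; keep [1, 2]
x = 1.5 gives g = 6, positive; keep [1, 1.5]
x = 1.25 gives g = -0.5703, negative; keep [1.25, 1.5]

[1.25, 1.5]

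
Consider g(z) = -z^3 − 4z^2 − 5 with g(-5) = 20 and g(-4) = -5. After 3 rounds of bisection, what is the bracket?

[-4.375, -4.25]

z = -4.5 gives g = 5.125, positive; keep [-4.5, -4]
z = -4.25 gives g = -0.484375, negative; keep [-4.5, -4.25]
z = -4.375 gives g = 2.177734, positive; keep [-4.375, -4.25]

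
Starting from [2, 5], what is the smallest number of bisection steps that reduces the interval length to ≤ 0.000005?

Width after n steps is 3/2^n. Need 2^n ≥ 3/0.000005 = 600000.
2^19 = 524288 < 600000 ≤ 2^20 = 1048576, so n = 20.

20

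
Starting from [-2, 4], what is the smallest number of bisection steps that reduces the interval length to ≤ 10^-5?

Width after n steps is 6/2^n. Need 2^n ≥ 6/10^-5 = 600000.
2^19 = 524288 < 600000 ≤ 2^20 = 1048576, so n = 20.

20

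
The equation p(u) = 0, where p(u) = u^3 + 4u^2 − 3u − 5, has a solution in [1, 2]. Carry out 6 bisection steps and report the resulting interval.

m = 1.5, p(m) = 2.875 (+); new bracket [1, 1.5]
m = 1.25, p(m) = -0.546875 (−); new bracket [1.25, 1.5]
m = 1.375, p(m) = 1.037109 (+); new bracket [1.25, 1.375]
m = 1.3125, p(m) = 0.2141 (+); new bracket [1.25, 1.3125]
m = 1.28125, p(m) = -0.174 (−); new bracket [1.28125, 1.3125]
m = 1.296875, p(m) = 0.0181 (+); new bracket [1.28125, 1.296875]

[1.28125, 1.296875]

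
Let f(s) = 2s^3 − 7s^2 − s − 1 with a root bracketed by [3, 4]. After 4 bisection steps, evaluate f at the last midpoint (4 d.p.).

0.4116

s = 3.5 gives f = -4.5, negative; keep [3.5, 4]
s = 3.75 gives f = 2.28125, positive; keep [3.5, 3.75]
s = 3.625 gives f = -1.339844, negative; keep [3.625, 3.75]
s = 3.6875 gives f = 0.4116, positive; keep [3.625, 3.6875]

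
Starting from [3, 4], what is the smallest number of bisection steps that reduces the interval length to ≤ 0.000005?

18

Width after n steps is 1/2^n. Need 2^n ≥ 1/0.000005 = 200000.
2^17 = 131072 < 200000 ≤ 2^18 = 262144, so n = 18.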